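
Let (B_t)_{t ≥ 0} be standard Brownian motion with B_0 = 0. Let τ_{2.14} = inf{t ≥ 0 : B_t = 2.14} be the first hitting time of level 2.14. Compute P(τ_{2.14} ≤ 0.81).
P(τ_{2.14} ≤ 0.81) = 2(1 − Φ(2.14/√0.81)) = 2(1 − Φ(2.3778)) ≈ 0.0174

By the reflection principle for standard BM, P(τ_b ≤ t) = 2 · P(B_t ≥ b). Since B_t ~ N(0, t), P(B_t ≥ 2.14) = 1 − Φ(2.14/√t) = 1 − Φ(2.14/√0.81) = 1 − Φ(2.3778) ≈ 0.00871. Doubling: P(τ_{2.14} ≤ 0.81) ≈ 2 · 0.00871 = 0.01742 ≈ 0.0174.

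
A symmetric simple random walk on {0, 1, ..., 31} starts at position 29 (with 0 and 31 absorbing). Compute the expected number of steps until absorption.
E[τ | X_0 = 29] = 58

Let v_k = E[τ | X_0 = k]. Boundary: v_0 = v_31 = 0. Recurrence: v_k = 1 + (v_{k-1} + v_{k+1})/2 for 1 ≤ k ≤ 30. The particular solution to v_k − (v_{k-1} + v_{k+1})/2 = 1 is v_k = −k^2. Adding homogeneous solution A + B k and matching boundaries gives v_k = k (31 − k). Substituting k = 29: v_29 = 29 · 2 = 58.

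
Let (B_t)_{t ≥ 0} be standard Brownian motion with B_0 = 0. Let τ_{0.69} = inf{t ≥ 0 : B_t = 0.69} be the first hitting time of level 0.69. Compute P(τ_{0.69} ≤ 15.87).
P(τ_{0.69} ≤ 15.87) = 2(1 − Φ(0.69/√15.87)) = 2(1 − Φ(0.1732)) ≈ 0.8625

By the reflection principle for standard BM, P(τ_b ≤ t) = 2 · P(B_t ≥ b). Since B_t ~ N(0, t), P(B_t ≥ 0.69) = 1 − Φ(0.69/√t) = 1 − Φ(0.69/√15.87) = 1 − Φ(0.1732) ≈ 0.43125. Doubling: P(τ_{0.69} ≤ 15.87) ≈ 2 · 0.43125 = 0.86250 ≈ 0.8625.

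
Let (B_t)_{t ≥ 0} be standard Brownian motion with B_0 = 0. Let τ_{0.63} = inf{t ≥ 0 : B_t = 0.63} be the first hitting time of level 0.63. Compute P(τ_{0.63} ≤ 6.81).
P(τ_{0.63} ≤ 6.81) = 2(1 − Φ(0.63/√6.81)) = 2(1 − Φ(0.2414)) ≈ 0.8092

By the reflection principle for standard BM, P(τ_b ≤ t) = 2 · P(B_t ≥ b). Since B_t ~ N(0, t), P(B_t ≥ 0.63) = 1 − Φ(0.63/√t) = 1 − Φ(0.63/√6.81) = 1 − Φ(0.2414) ≈ 0.40462. Doubling: P(τ_{0.63} ≤ 6.81) ≈ 2 · 0.40462 = 0.80924 ≈ 0.8092.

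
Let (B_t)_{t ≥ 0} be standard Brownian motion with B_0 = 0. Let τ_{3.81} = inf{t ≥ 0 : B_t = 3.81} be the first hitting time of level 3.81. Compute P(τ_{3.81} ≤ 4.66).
P(τ_{3.81} ≤ 4.66) = 2(1 − Φ(3.81/√4.66)) = 2(1 − Φ(1.7649)) ≈ 0.0776

By the reflection principle for standard BM, P(τ_b ≤ t) = 2 · P(B_t ≥ b). Since B_t ~ N(0, t), P(B_t ≥ 3.81) = 1 − Φ(3.81/√t) = 1 − Φ(3.81/√4.66) = 1 − Φ(1.7649) ≈ 0.03879. Doubling: P(τ_{3.81} ≤ 4.66) ≈ 2 · 0.03879 = 0.07758 ≈ 0.0776.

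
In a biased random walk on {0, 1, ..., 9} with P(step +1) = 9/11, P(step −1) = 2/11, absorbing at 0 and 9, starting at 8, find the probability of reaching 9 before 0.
P(hit 9 before 0) = (1 − (2/9)^8) / (1 − (2/9)^9) = 55345455/55345711

Let u_k denote P(reach 9 before 0 | start at k). Boundary: u_0 = 0, u_9 = 1. Recurrence: u_k = 9/11·u_{k+1} + 2/11·u_{k-1} for 1 ≤ k ≤ 8. Try u_k = A + B·r^k with r = q/p = (2/11)/(9/11) = 2/9. Substitution satisfies the recurrence; boundary conditions give:
  u_k = (1 − r^k) / (1 − r^N) = (1 − (2/9)^8) / (1 − (2/9)^9) = 55345455/55345711.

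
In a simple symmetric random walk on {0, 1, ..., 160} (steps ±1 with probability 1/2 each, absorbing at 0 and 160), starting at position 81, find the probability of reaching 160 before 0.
P(hit 160 before 0) = 81/160

Let u_k = P(hit 160 before 0 | start at k). Then u_0 = 0, u_160 = 1, and u_k = u_{k-1}/2 + u_{k+1}/2 for 1 ≤ k ≤ 159. This harmonic recurrence is solved by u_k = k/160, giving u_81 = 81/160.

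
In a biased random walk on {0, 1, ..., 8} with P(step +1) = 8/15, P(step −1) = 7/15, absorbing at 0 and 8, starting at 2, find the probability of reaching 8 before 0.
P(hit 8 before 0) = (1 − (7/8)^2) / (1 − (7/8)^8) = 262144/734161

Let u_k denote P(reach 8 before 0 | start at k). Boundary: u_0 = 0, u_8 = 1. Recurrence: u_k = 8/15·u_{k+1} + 7/15·u_{k-1} for 1 ≤ k ≤ 7. Try u_k = A + B·r^k with r = q/p = (7/15)/(8/15) = 7/8. Substitution satisfies the recurrence; boundary conditions give:
  u_k = (1 − r^k) / (1 − r^N) = (1 − (7/8)^2) / (1 − (7/8)^8) = 262144/734161.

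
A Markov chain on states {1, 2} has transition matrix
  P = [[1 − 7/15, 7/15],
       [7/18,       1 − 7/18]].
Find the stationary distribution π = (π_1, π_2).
π_1 = 5/11, π_2 = 6/11

Solve πP = π with π_1 + π_2 = 1. From πP = π: π_1 · (1 − 7/15) + π_2 · 7/18 = π_1 ⇒ π_2 · 7/18 = π_1 · 7/15 ⇒ π_2/π_1 = (7/15)/(7/18) = 6/5. Together with π_1 + π_2 = 1:
  π_1 = (7/18)/(7/15 + 7/18) = (7/18)/(77/90) = 5/11,
  π_2 = (7/15)/(7/15 + 7/18) = (7/15)/(77/90) = 6/11.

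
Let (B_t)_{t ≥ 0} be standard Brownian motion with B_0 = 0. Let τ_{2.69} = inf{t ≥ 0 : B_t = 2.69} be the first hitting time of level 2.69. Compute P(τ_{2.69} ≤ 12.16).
P(τ_{2.69} ≤ 12.16) = 2(1 − Φ(2.69/√12.16)) = 2(1 − Φ(0.7714)) ≈ 0.4405

By the reflection principle for standard BM, P(τ_b ≤ t) = 2 · P(B_t ≥ b). Since B_t ~ N(0, t), P(B_t ≥ 2.69) = 1 − Φ(2.69/√t) = 1 − Φ(2.69/√12.16) = 1 − Φ(0.7714) ≈ 0.22023. Doubling: P(τ_{2.69} ≤ 12.16) ≈ 2 · 0.22023 = 0.44046 ≈ 0.4405.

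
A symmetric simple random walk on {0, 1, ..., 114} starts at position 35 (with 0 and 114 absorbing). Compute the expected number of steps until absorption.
E[τ | X_0 = 35] = 2765

Let v_k = E[τ | X_0 = k]. Boundary: v_0 = v_114 = 0. Recurrence: v_k = 1 + (v_{k-1} + v_{k+1})/2 for 1 ≤ k ≤ 113. The particular solution to v_k − (v_{k-1} + v_{k+1})/2 = 1 is v_k = −k^2. Adding homogeneous solution A + B k and matching boundaries gives v_k = k (114 − k). Substituting k = 35: v_35 = 35 · 79 = 2765.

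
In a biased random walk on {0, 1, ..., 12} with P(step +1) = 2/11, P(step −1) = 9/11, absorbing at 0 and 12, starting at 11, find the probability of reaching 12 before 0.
P(hit 12 before 0) = (1 − (9/2)^11) / (1 − (9/2)^12) = 8966016446/40347076055

Let u_k denote P(reach 12 before 0 | start at k). Boundary: u_0 = 0, u_12 = 1. Recurrence: u_k = 2/11·u_{k+1} + 9/11·u_{k-1} for 1 ≤ k ≤ 11. Try u_k = A + B·r^k with r = q/p = (9/11)/(2/11) = 9/2. Substitution satisfies the recurrence; boundary conditions give:
  u_k = (1 − r^k) / (1 − r^N) = (1 − (9/2)^11) / (1 − (9/2)^12) = 8966016446/40347076055.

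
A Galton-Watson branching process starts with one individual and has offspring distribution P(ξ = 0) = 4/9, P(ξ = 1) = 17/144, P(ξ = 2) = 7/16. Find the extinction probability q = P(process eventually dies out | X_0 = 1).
q = 1

Mean offspring μ = 0·4/9 + 1·17/144 + 2·7/16 = 143/144 ≤ 1. For μ ≤ 1 with offspring not concentrated at 1, the Galton-Watson process goes extinct almost surely, so q = 1.
(Algebraic check: The pgf is f(s) = 4/9 + 17/144·s + 7/16·s². The extinction probability q is the smallest fixed point of f in [0, 1]. Setting s = f(s):
  7/16·s² + (17/144 − 1)·s + 4/9 = 0
  7/16·s² − (4/9 + 7/16)·s + 4/9 = 0
which factors as (s − 1)·(7/16·s − 4/9) = 0, giving roots s = 1 and s = (4/9)/(7/16) = 64/63. Since 64/63 ≥ 1, the smallest root in [0, 1] is s = 1.)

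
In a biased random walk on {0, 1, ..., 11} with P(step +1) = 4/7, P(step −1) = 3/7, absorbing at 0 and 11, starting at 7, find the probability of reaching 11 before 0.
P(hit 11 before 0) = (1 − (3/4)^7) / (1 − (3/4)^11) = 3634432/4017157

Let u_k denote P(reach 11 before 0 | start at k). Boundary: u_0 = 0, u_11 = 1. Recurrence: u_k = 4/7·u_{k+1} + 3/7·u_{k-1} for 1 ≤ k ≤ 10. Try u_k = A + B·r^k with r = q/p = (3/7)/(4/7) = 3/4. Substitution satisfies the recurrence; boundary conditions give:
  u_k = (1 − r^k) / (1 − r^N) = (1 − (3/4)^7) / (1 − (3/4)^11) = 3634432/4017157.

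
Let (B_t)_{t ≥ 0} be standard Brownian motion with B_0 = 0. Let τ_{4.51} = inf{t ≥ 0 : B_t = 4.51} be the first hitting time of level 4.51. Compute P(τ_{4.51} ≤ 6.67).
P(τ_{4.51} ≤ 6.67) = 2(1 − Φ(4.51/√6.67)) = 2(1 − Φ(1.7463)) ≈ 0.0808

By the reflection principle for standard BM, P(τ_b ≤ t) = 2 · P(B_t ≥ b). Since B_t ~ N(0, t), P(B_t ≥ 4.51) = 1 − Φ(4.51/√t) = 1 − Φ(4.51/√6.67) = 1 − Φ(1.7463) ≈ 0.04038. Doubling: P(τ_{4.51} ≤ 6.67) ≈ 2 · 0.04038 = 0.08076 ≈ 0.0808.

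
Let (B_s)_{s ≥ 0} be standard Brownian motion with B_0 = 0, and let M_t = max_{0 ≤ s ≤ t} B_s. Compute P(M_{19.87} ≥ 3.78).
P(M_{19.87} ≥ 3.78) = 2·P(B_{19.87} ≥ 3.78) = 2(1 − Φ(3.78/√19.87)) ≈ 0.3964

By the reflection principle for Brownian motion, P(M_t ≥ a) = 2 · P(B_t ≥ a) for a ≥ 0. Since B_t ~ N(0, t), P(B_t ≥ 3.78) = 1 − Φ(3.78/√t) = 1 − Φ(3.78/√19.87) = 1 − Φ(0.8480). So
  P(M_{19.87} ≥ 3.78) = 2(1 − Φ(0.8480)) ≈ 0.3964.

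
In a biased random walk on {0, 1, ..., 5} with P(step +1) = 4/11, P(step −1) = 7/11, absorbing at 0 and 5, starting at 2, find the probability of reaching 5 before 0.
P(hit 5 before 0) = (1 − (7/4)^2) / (1 − (7/4)^5) = 704/5261

Let u_k denote P(reach 5 before 0 | start at k). Boundary: u_0 = 0, u_5 = 1. Recurrence: u_k = 4/11·u_{k+1} + 7/11·u_{k-1} for 1 ≤ k ≤ 4. Try u_k = A + B·r^k with r = q/p = (7/11)/(4/11) = 7/4. Substitution satisfies the recurrence; boundary conditions give:
  u_k = (1 − r^k) / (1 − r^N) = (1 − (7/4)^2) / (1 − (7/4)^5) = 704/5261.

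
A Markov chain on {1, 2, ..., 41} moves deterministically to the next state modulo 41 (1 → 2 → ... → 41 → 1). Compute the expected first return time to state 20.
E[T_20 | X_0 = 20] = 41

The chain cycles deterministically, so starting at state 20 it returns in exactly 41 steps. Equivalently, the stationary distribution is uniform π_j = 1/41 for every state j, so by Kac's formula E[T_20] = 1/π_20 = 41.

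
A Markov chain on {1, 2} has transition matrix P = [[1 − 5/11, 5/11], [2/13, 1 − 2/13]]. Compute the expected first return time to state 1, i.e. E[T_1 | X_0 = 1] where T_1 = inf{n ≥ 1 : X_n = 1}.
E[T_1 | X_0 = 1] = 1/π_1 = 87/22

For an irreducible recurrent Markov chain with stationary distribution π, E[T_i | X_0 = i] = 1/π_i (Kac's formula). Here π_1 = (2/13)/(5/11 + 2/13) = (2/13)/(87/143) = 22/87, so E[T_1 | X_0 = 1] = 1/π_1 = (5/11 + 2/13)/(2/13) = (87/143)/(2/13) = 87/22.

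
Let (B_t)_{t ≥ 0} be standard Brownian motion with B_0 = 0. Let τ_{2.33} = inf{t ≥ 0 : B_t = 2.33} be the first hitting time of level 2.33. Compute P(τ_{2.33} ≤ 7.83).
P(τ_{2.33} ≤ 7.83) = 2(1 − Φ(2.33/√7.83)) = 2(1 − Φ(0.8327)) ≈ 0.4050

By the reflection principle for standard BM, P(τ_b ≤ t) = 2 · P(B_t ≥ b). Since B_t ~ N(0, t), P(B_t ≥ 2.33) = 1 − Φ(2.33/√t) = 1 − Φ(2.33/√7.83) = 1 − Φ(0.8327) ≈ 0.20251. Doubling: P(τ_{2.33} ≤ 7.83) ≈ 2 · 0.20251 = 0.40502 ≈ 0.4050.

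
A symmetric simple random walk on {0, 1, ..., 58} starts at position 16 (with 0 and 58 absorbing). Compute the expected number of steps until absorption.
E[τ | X_0 = 16] = 672

Let v_k = E[τ | X_0 = k]. Boundary: v_0 = v_58 = 0. Recurrence: v_k = 1 + (v_{k-1} + v_{k+1})/2 for 1 ≤ k ≤ 57. The particular solution to v_k − (v_{k-1} + v_{k+1})/2 = 1 is v_k = −k^2. Adding homogeneous solution A + B k and matching boundaries gives v_k = k (58 − k). Substituting k = 16: v_16 = 16 · 42 = 672.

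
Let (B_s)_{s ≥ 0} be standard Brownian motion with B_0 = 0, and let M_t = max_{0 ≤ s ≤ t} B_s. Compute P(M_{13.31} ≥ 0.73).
P(M_{13.31} ≥ 0.73) = 2·P(B_{13.31} ≥ 0.73) = 2(1 − Φ(0.73/√13.31)) ≈ 0.8414

By the reflection principle for Brownian motion, P(M_t ≥ a) = 2 · P(B_t ≥ a) for a ≥ 0. Since B_t ~ N(0, t), P(B_t ≥ 0.73) = 1 − Φ(0.73/√t) = 1 − Φ(0.73/√13.31) = 1 − Φ(0.2001). So
  P(M_{13.31} ≥ 0.73) = 2(1 − Φ(0.2001)) ≈ 0.8414.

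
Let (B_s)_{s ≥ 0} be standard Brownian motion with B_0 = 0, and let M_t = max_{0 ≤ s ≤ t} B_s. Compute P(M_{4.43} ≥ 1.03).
P(M_{4.43} ≥ 1.03) = 2·P(B_{4.43} ≥ 1.03) = 2(1 − Φ(1.03/√4.43)) ≈ 0.6246

By the reflection principle for Brownian motion, P(M_t ≥ a) = 2 · P(B_t ≥ a) for a ≥ 0. Since B_t ~ N(0, t), P(B_t ≥ 1.03) = 1 − Φ(1.03/√t) = 1 − Φ(1.03/√4.43) = 1 − Φ(0.4894). So
  P(M_{4.43} ≥ 1.03) = 2(1 − Φ(0.4894)) ≈ 0.6246.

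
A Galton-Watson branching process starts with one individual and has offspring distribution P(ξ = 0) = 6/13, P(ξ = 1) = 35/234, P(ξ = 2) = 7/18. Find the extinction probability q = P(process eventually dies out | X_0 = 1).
q = 1

Mean offspring μ = 0·6/13 + 1·35/234 + 2·7/18 = 217/234 ≤ 1. For μ ≤ 1 with offspring not concentrated at 1, the Galton-Watson process goes extinct almost surely, so q = 1.
(Algebraic check: The pgf is f(s) = 6/13 + 35/234·s + 7/18·s². The extinction probability q is the smallest fixed point of f in [0, 1]. Setting s = f(s):
  7/18·s² + (35/234 − 1)·s + 6/13 = 0
  7/18·s² − (6/13 + 7/18)·s + 6/13 = 0
which factors as (s − 1)·(7/18·s − 6/13) = 0, giving roots s = 1 and s = (6/13)/(7/18) = 108/91. Since 108/91 ≥ 1, the smallest root in [0, 1] is s = 1.)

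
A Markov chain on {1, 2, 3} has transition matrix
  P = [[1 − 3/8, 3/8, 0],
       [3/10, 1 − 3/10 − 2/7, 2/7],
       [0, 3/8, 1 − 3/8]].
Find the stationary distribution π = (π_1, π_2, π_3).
π = (84/269, 105/269, 80/269)

This is a birth-death chain on three states, which satisfies detailed balance: π_1 · P_{12} = π_2 · P_{21} and π_2 · P_{23} = π_3 · P_{32}.
From π_1 · 3/8 = π_2 · 3/10: π_2/π_1 = (3/8)/(3/10) = 5/4.
From π_2 · 2/7 = π_3 · 3/8: π_3/π_2 = (2/7)/(3/8) = 16/21.
Take π_1 proportional to 1; then unnormalized π = (1, 5/4, 20/21). Normalize by dividing by the sum 269/84:
  π = (84/269, 105/269, 80/269).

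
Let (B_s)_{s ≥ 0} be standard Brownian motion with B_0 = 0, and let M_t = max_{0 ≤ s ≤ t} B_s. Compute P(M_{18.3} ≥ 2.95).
P(M_{18.3} ≥ 2.95) = 2·P(B_{18.3} ≥ 2.95) = 2(1 − Φ(2.95/√18.3)) ≈ 0.4904

By the reflection principle for Brownian motion, P(M_t ≥ a) = 2 · P(B_t ≥ a) for a ≥ 0. Since B_t ~ N(0, t), P(B_t ≥ 2.95) = 1 − Φ(2.95/√t) = 1 − Φ(2.95/√18.3) = 1 − Φ(0.6896). So
  P(M_{18.3} ≥ 2.95) = 2(1 − Φ(0.6896)) ≈ 0.4904.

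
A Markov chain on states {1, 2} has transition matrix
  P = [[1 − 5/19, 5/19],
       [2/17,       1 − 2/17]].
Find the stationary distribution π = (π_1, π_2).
π_1 = 38/123, π_2 = 85/123

Solve πP = π with π_1 + π_2 = 1. From πP = π: π_1 · (1 − 5/19) + π_2 · 2/17 = π_1 ⇒ π_2 · 2/17 = π_1 · 5/19 ⇒ π_2/π_1 = (5/19)/(2/17) = 85/38. Together with π_1 + π_2 = 1:
  π_1 = (2/17)/(5/19 + 2/17) = (2/17)/(123/323) = 38/123,
  π_2 = (5/19)/(5/19 + 2/17) = (5/19)/(123/323) = 85/123.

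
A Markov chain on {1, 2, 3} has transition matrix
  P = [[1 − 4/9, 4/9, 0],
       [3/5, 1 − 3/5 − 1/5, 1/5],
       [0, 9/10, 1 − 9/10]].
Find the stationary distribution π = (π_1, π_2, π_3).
π = (243/463, 180/463, 40/463)

This is a birth-death chain on three states, which satisfies detailed balance: π_1 · P_{12} = π_2 · P_{21} and π_2 · P_{23} = π_3 · P_{32}.
From π_1 · 4/9 = π_2 · 3/5: π_2/π_1 = (4/9)/(3/5) = 20/27.
From π_2 · 1/5 = π_3 · 9/10: π_3/π_2 = (1/5)/(9/10) = 2/9.
Take π_1 proportional to 1; then unnormalized π = (1, 20/27, 40/243). Normalize by dividing by the sum 463/243:
  π = (243/463, 180/463, 40/463).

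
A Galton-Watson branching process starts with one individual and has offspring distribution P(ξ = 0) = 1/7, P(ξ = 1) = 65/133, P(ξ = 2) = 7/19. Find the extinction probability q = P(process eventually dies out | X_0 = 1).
q = 19/49

The pgf is f(s) = 1/7 + 65/133·s + 7/19·s². The extinction probability q is the smallest fixed point of f in [0, 1]. Setting s = f(s):
  7/19·s² + (65/133 − 1)·s + 1/7 = 0
  7/19·s² − (1/7 + 7/19)·s + 1/7 = 0
which factors as (s − 1)·(7/19·s − 1/7) = 0, giving roots s = 1 and s = (1/7)/(7/19) = 19/49.
Mean offspring μ = 65/133 + 2·7/19 = 163/133 > 1 (supercritical), so q < 1. The extinction probability is the smaller root: q = (1/7)/(7/19) = 19/49.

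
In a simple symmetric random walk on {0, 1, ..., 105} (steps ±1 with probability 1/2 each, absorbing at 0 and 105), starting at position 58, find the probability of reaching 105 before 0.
P(hit 105 before 0) = 58/105

Let u_k = P(hit 105 before 0 | start at k). Then u_0 = 0, u_105 = 1, and u_k = u_{k-1}/2 + u_{k+1}/2 for 1 ≤ k ≤ 104. This harmonic recurrence is solved by u_k = k/105, giving u_58 = 58/105.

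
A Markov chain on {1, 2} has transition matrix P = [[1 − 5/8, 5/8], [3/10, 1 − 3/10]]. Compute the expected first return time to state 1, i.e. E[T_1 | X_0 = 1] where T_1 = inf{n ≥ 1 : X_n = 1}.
E[T_1 | X_0 = 1] = 1/π_1 = 37/12

For an irreducible recurrent Markov chain with stationary distribution π, E[T_i | X_0 = i] = 1/π_i (Kac's formula). Here π_1 = (3/10)/(5/8 + 3/10) = (3/10)/(37/40) = 12/37, so E[T_1 | X_0 = 1] = 1/π_1 = (5/8 + 3/10)/(3/10) = (37/40)/(3/10) = 37/12.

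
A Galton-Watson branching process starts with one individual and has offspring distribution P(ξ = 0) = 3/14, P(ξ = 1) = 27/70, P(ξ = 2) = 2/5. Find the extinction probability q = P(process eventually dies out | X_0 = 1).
q = 15/28

The pgf is f(s) = 3/14 + 27/70·s + 2/5·s². The extinction probability q is the smallest fixed point of f in [0, 1]. Setting s = f(s):
  2/5·s² + (27/70 − 1)·s + 3/14 = 0
  2/5·s² − (3/14 + 2/5)·s + 3/14 = 0
which factors as (s − 1)·(2/5·s − 3/14) = 0, giving roots s = 1 and s = (3/14)/(2/5) = 15/28.
Mean offspring μ = 27/70 + 2·2/5 = 83/70 > 1 (supercritical), so q < 1. The extinction probability is the smaller root: q = (3/14)/(2/5) = 15/28.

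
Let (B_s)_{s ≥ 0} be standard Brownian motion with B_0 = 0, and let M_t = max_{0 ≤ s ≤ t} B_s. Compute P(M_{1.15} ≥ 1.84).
P(M_{1.15} ≥ 1.84) = 2·P(B_{1.15} ≥ 1.84) = 2(1 − Φ(1.84/√1.15)) ≈ 0.0862

By the reflection principle for Brownian motion, P(M_t ≥ a) = 2 · P(B_t ≥ a) for a ≥ 0. Since B_t ~ N(0, t), P(B_t ≥ 1.84) = 1 − Φ(1.84/√t) = 1 − Φ(1.84/√1.15) = 1 − Φ(1.7158). So
  P(M_{1.15} ≥ 1.84) = 2(1 − Φ(1.7158)) ≈ 0.0862.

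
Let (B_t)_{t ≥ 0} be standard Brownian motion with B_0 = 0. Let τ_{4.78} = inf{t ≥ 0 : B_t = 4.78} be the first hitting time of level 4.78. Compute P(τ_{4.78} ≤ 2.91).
P(τ_{4.78} ≤ 2.91) = 2(1 − Φ(4.78/√2.91)) = 2(1 − Φ(2.8021)) ≈ 0.0051

By the reflection principle for standard BM, P(τ_b ≤ t) = 2 · P(B_t ≥ b). Since B_t ~ N(0, t), P(B_t ≥ 4.78) = 1 − Φ(4.78/√t) = 1 − Φ(4.78/√2.91) = 1 − Φ(2.8021) ≈ 0.00254. Doubling: P(τ_{4.78} ≤ 2.91) ≈ 2 · 0.00254 = 0.00508 ≈ 0.0051.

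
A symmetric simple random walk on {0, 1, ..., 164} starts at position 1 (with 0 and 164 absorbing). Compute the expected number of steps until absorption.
E[τ | X_0 = 1] = 163

Let v_k = E[τ | X_0 = k]. Boundary: v_0 = v_164 = 0. Recurrence: v_k = 1 + (v_{k-1} + v_{k+1})/2 for 1 ≤ k ≤ 163. The particular solution to v_k − (v_{k-1} + v_{k+1})/2 = 1 is v_k = −k^2. Adding homogeneous solution A + B k and matching boundaries gives v_k = k (164 − k). Substituting k = 1: v_1 = 1 · 163 = 163.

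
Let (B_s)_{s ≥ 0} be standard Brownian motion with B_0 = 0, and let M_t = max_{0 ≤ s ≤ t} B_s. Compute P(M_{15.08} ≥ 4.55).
P(M_{15.08} ≥ 4.55) = 2·P(B_{15.08} ≥ 4.55) = 2(1 − Φ(4.55/√15.08)) ≈ 0.2413

By the reflection principle for Brownian motion, P(M_t ≥ a) = 2 · P(B_t ≥ a) for a ≥ 0. Since B_t ~ N(0, t), P(B_t ≥ 4.55) = 1 − Φ(4.55/√t) = 1 − Φ(4.55/√15.08) = 1 − Φ(1.1717). So
  P(M_{15.08} ≥ 4.55) = 2(1 − Φ(1.1717)) ≈ 0.2413.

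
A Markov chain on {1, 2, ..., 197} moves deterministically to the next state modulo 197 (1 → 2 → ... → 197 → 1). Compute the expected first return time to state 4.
E[T_4 | X_0 = 4] = 197

The chain cycles deterministically, so starting at state 4 it returns in exactly 197 steps. Equivalently, the stationary distribution is uniform π_j = 1/197 for every state j, so by Kac's formula E[T_4] = 1/π_4 = 197.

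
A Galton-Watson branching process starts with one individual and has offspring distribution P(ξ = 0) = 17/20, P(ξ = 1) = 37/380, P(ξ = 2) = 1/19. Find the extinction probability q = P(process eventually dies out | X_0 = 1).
q = 1

Mean offspring μ = 0·17/20 + 1·37/380 + 2·1/19 = 77/380 ≤ 1. For μ ≤ 1 with offspring not concentrated at 1, the Galton-Watson process goes extinct almost surely, so q = 1.
(Algebraic check: The pgf is f(s) = 17/20 + 37/380·s + 1/19·s². The extinction probability q is the smallest fixed point of f in [0, 1]. Setting s = f(s):
  1/19·s² + (37/380 − 1)·s + 17/20 = 0
  1/19·s² − (17/20 + 1/19)·s + 17/20 = 0
which factors as (s − 1)·(1/19·s − 17/20) = 0, giving roots s = 1 and s = (17/20)/(1/19) = 323/20. Since 323/20 ≥ 1, the smallest root in [0, 1] is s = 1.)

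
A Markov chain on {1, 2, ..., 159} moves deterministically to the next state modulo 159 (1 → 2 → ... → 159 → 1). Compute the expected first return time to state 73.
E[T_73 | X_0 = 73] = 159

The chain cycles deterministically, so starting at state 73 it returns in exactly 159 steps. Equivalently, the stationary distribution is uniform π_j = 1/159 for every state j, so by Kac's formula E[T_73] = 1/π_73 = 159.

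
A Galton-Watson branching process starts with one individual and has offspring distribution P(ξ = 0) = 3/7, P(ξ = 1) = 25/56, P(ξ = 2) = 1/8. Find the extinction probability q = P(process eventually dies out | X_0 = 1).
q = 1

Mean offspring μ = 0·3/7 + 1·25/56 + 2·1/8 = 39/56 ≤ 1. For μ ≤ 1 with offspring not concentrated at 1, the Galton-Watson process goes extinct almost surely, so q = 1.
(Algebraic check: The pgf is f(s) = 3/7 + 25/56·s + 1/8·s². The extinction probability q is the smallest fixed point of f in [0, 1]. Setting s = f(s):
  1/8·s² + (25/56 − 1)·s + 3/7 = 0
  1/8·s² − (3/7 + 1/8)·s + 3/7 = 0
which factors as (s − 1)·(1/8·s − 3/7) = 0, giving roots s = 1 and s = (3/7)/(1/8) = 24/7. Since 24/7 ≥ 1, the smallest root in [0, 1] is s = 1.)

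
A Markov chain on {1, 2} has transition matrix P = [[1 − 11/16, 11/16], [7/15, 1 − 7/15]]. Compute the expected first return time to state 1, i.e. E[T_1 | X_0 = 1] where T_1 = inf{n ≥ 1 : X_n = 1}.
E[T_1 | X_0 = 1] = 1/π_1 = 277/112

For an irreducible recurrent Markov chain with stationary distribution π, E[T_i | X_0 = i] = 1/π_i (Kac's formula). Here π_1 = (7/15)/(11/16 + 7/15) = (7/15)/(277/240) = 112/277, so E[T_1 | X_0 = 1] = 1/π_1 = (11/16 + 7/15)/(7/15) = (277/240)/(7/15) = 277/112.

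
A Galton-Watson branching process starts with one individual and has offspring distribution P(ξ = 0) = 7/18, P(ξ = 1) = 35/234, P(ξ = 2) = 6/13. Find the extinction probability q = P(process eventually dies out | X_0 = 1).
q = 91/108

The pgf is f(s) = 7/18 + 35/234·s + 6/13·s². The extinction probability q is the smallest fixed point of f in [0, 1]. Setting s = f(s):
  6/13·s² + (35/234 − 1)·s + 7/18 = 0
  6/13·s² − (7/18 + 6/13)·s + 7/18 = 0
which factors as (s − 1)·(6/13·s − 7/18) = 0, giving roots s = 1 and s = (7/18)/(6/13) = 91/108.
Mean offspring μ = 35/234 + 2·6/13 = 251/234 > 1 (supercritical), so q < 1. The extinction probability is the smaller root: q = (7/18)/(6/13) = 91/108.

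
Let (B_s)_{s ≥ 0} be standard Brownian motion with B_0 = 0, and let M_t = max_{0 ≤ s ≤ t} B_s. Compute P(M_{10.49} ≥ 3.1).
P(M_{10.49} ≥ 3.1) = 2·P(B_{10.49} ≥ 3.1) = 2(1 − Φ(3.1/√10.49)) ≈ 0.3385

By the reflection principle for Brownian motion, P(M_t ≥ a) = 2 · P(B_t ≥ a) for a ≥ 0. Since B_t ~ N(0, t), P(B_t ≥ 3.1) = 1 − Φ(3.1/√t) = 1 − Φ(3.1/√10.49) = 1 − Φ(0.9571). So
  P(M_{10.49} ≥ 3.1) = 2(1 − Φ(0.9571)) ≈ 0.3385.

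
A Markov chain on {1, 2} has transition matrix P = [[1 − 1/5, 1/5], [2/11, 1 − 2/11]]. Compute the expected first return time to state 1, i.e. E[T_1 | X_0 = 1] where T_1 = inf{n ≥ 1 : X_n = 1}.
E[T_1 | X_0 = 1] = 1/π_1 = 21/10

For an irreducible recurrent Markov chain with stationary distribution π, E[T_i | X_0 = i] = 1/π_i (Kac's formula). Here π_1 = (2/11)/(1/5 + 2/11) = (2/11)/(21/55) = 10/21, so E[T_1 | X_0 = 1] = 1/π_1 = (1/5 + 2/11)/(2/11) = (21/55)/(2/11) = 21/10.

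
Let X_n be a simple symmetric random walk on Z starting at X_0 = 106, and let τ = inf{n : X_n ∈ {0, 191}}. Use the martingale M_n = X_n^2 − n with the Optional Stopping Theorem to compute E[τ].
E[τ] = 9010

M_n = X_n^2 − n is a martingale (since E[X_{n+1}^2 | F_n] = X_n^2 + 1). By OST (τ has finite mean in a bounded region), E[M_τ] = E[M_0] = X_0^2 − 0 = 106^2 = 11236. Also E[M_τ] = E[X_τ^2] − E[τ]. The walk exits at 0 or 191, with P(hit 191 first) = 106/191, so E[X_τ^2] = 191^2 · 106/191 + 0 = 20246. Thus E[τ] = E[X_τ^2] − E[M_τ] = 20246 − 11236 = 9010 = 106(191 − 106) = 9010.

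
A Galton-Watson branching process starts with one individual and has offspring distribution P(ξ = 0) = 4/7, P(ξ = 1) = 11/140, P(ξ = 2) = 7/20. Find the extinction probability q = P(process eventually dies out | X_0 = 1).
q = 1

Mean offspring μ = 0·4/7 + 1·11/140 + 2·7/20 = 109/140 ≤ 1. For μ ≤ 1 with offspring not concentrated at 1, the Galton-Watson process goes extinct almost surely, so q = 1.
(Algebraic check: The pgf is f(s) = 4/7 + 11/140·s + 7/20·s². The extinction probability q is the smallest fixed point of f in [0, 1]. Setting s = f(s):
  7/20·s² + (11/140 − 1)·s + 4/7 = 0
  7/20·s² − (4/7 + 7/20)·s + 4/7 = 0
which factors as (s − 1)·(7/20·s − 4/7) = 0, giving roots s = 1 and s = (4/7)/(7/20) = 80/49. Since 80/49 ≥ 1, the smallest root in [0, 1] is s = 1.)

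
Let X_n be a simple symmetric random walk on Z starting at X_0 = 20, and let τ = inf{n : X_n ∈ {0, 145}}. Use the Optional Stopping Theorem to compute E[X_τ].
E[X_τ] = 20

X_n is a martingale and τ is a bounded-mean stopping time (indeed τ is finite a.s. with bounded expectation since the walk is in a bounded region). By the OST, E[X_τ] = E[X_0] = 20. Equivalently: E[X_τ] = 145 · P(hit 145 first) + 0 · P(hit 0 first) = 145 · (20/145) = 20.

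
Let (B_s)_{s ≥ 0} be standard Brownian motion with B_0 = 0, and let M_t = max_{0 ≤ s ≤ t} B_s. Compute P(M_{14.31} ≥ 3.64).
P(M_{14.31} ≥ 3.64) = 2·P(B_{14.31} ≥ 3.64) = 2(1 − Φ(3.64/√14.31)) ≈ 0.3359

By the reflection principle for Brownian motion, P(M_t ≥ a) = 2 · P(B_t ≥ a) for a ≥ 0. Since B_t ~ N(0, t), P(B_t ≥ 3.64) = 1 − Φ(3.64/√t) = 1 − Φ(3.64/√14.31) = 1 − Φ(0.9622). So
  P(M_{14.31} ≥ 3.64) = 2(1 − Φ(0.9622)) ≈ 0.3359.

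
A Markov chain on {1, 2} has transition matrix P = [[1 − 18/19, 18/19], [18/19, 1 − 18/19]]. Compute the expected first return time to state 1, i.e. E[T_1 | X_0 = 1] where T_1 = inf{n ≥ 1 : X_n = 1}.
E[T_1 | X_0 = 1] = 1/π_1 = 2

For an irreducible recurrent Markov chain with stationary distribution π, E[T_i | X_0 = i] = 1/π_i (Kac's formula). Here π_1 = (18/19)/(18/19 + 18/19) = (18/19)/(36/19) = 1/2, so E[T_1 | X_0 = 1] = 1/π_1 = (18/19 + 18/19)/(18/19) = (36/19)/(18/19) = 2.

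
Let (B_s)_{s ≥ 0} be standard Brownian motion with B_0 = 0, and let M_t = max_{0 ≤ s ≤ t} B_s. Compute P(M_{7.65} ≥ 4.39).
P(M_{7.65} ≥ 4.39) = 2·P(B_{7.65} ≥ 4.39) = 2(1 − Φ(4.39/√7.65)) ≈ 0.1125

By the reflection principle for Brownian motion, P(M_t ≥ a) = 2 · P(B_t ≥ a) for a ≥ 0. Since B_t ~ N(0, t), P(B_t ≥ 4.39) = 1 − Φ(4.39/√t) = 1 − Φ(4.39/√7.65) = 1 − Φ(1.5872). So
  P(M_{7.65} ≥ 4.39) = 2(1 − Φ(1.5872)) ≈ 0.1125.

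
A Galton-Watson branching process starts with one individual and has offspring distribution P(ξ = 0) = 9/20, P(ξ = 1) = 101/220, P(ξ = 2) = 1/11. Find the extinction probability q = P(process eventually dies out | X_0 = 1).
q = 1

Mean offspring μ = 0·9/20 + 1·101/220 + 2·1/11 = 141/220 ≤ 1. For μ ≤ 1 with offspring not concentrated at 1, the Galton-Watson process goes extinct almost surely, so q = 1.
(Algebraic check: The pgf is f(s) = 9/20 + 101/220·s + 1/11·s². The extinction probability q is the smallest fixed point of f in [0, 1]. Setting s = f(s):
  1/11·s² + (101/220 − 1)·s + 9/20 = 0
  1/11·s² − (9/20 + 1/11)·s + 9/20 = 0
which factors as (s − 1)·(1/11·s − 9/20) = 0, giving roots s = 1 and s = (9/20)/(1/11) = 99/20. Since 99/20 ≥ 1, the smallest root in [0, 1] is s = 1.)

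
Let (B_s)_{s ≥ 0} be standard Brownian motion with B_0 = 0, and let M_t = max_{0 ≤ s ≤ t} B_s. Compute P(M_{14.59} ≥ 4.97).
P(M_{14.59} ≥ 4.97) = 2·P(B_{14.59} ≥ 4.97) = 2(1 − Φ(4.97/√14.59)) ≈ 0.1932

By the reflection principle for Brownian motion, P(M_t ≥ a) = 2 · P(B_t ≥ a) for a ≥ 0. Since B_t ~ N(0, t), P(B_t ≥ 4.97) = 1 − Φ(4.97/√t) = 1 − Φ(4.97/√14.59) = 1 − Φ(1.3012). So
  P(M_{14.59} ≥ 4.97) = 2(1 − Φ(1.3012)) ≈ 0.1932.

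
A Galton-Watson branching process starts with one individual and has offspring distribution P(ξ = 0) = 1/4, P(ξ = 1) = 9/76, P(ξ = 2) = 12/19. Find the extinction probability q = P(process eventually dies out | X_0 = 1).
q = 19/48

The pgf is f(s) = 1/4 + 9/76·s + 12/19·s². The extinction probability q is the smallest fixed point of f in [0, 1]. Setting s = f(s):
  12/19·s² + (9/76 − 1)·s + 1/4 = 0
  12/19·s² − (1/4 + 12/19)·s + 1/4 = 0
which factors as (s − 1)·(12/19·s − 1/4) = 0, giving roots s = 1 and s = (1/4)/(12/19) = 19/48.
Mean offspring μ = 9/76 + 2·12/19 = 105/76 > 1 (supercritical), so q < 1. The extinction probability is the smaller root: q = (1/4)/(12/19) = 19/48.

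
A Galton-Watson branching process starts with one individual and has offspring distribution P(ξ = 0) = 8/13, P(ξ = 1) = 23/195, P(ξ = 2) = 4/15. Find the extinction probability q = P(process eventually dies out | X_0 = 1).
q = 1

Mean offspring μ = 0·8/13 + 1·23/195 + 2·4/15 = 127/195 ≤ 1. For μ ≤ 1 with offspring not concentrated at 1, the Galton-Watson process goes extinct almost surely, so q = 1.
(Algebraic check: The pgf is f(s) = 8/13 + 23/195·s + 4/15·s². The extinction probability q is the smallest fixed point of f in [0, 1]. Setting s = f(s):
  4/15·s² + (23/195 − 1)·s + 8/13 = 0
  4/15·s² − (8/13 + 4/15)·s + 8/13 = 0
which factors as (s − 1)·(4/15·s − 8/13) = 0, giving roots s = 1 and s = (8/13)/(4/15) = 30/13. Since 30/13 ≥ 1, the smallest root in [0, 1] is s = 1.)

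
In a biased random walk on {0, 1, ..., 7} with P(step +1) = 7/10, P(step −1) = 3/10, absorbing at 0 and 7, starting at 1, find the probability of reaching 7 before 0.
P(hit 7 before 0) = (1 − (3/7)^1) / (1 − (3/7)^7) = 117649/205339

Let u_k denote P(reach 7 before 0 | start at k). Boundary: u_0 = 0, u_7 = 1. Recurrence: u_k = 7/10·u_{k+1} + 3/10·u_{k-1} for 1 ≤ k ≤ 6. Try u_k = A + B·r^k with r = q/p = (3/10)/(7/10) = 3/7. Substitution satisfies the recurrence; boundary conditions give:
  u_k = (1 − r^k) / (1 − r^N) = (1 − (3/7)^1) / (1 − (3/7)^7) = 117649/205339.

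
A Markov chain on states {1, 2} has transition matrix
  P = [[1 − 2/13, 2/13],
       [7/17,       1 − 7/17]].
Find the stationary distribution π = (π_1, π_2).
π_1 = 91/125, π_2 = 34/125

Solve πP = π with π_1 + π_2 = 1. From πP = π: π_1 · (1 − 2/13) + π_2 · 7/17 = π_1 ⇒ π_2 · 7/17 = π_1 · 2/13 ⇒ π_2/π_1 = (2/13)/(7/17) = 34/91. Together with π_1 + π_2 = 1:
  π_1 = (7/17)/(2/13 + 7/17) = (7/17)/(125/221) = 91/125,
  π_2 = (2/13)/(2/13 + 7/17) = (2/13)/(125/221) = 34/125.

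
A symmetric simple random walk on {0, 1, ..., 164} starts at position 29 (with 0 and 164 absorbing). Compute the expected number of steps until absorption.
E[τ | X_0 = 29] = 3915

Let v_k = E[τ | X_0 = k]. Boundary: v_0 = v_164 = 0. Recurrence: v_k = 1 + (v_{k-1} + v_{k+1})/2 for 1 ≤ k ≤ 163. The particular solution to v_k − (v_{k-1} + v_{k+1})/2 = 1 is v_k = −k^2. Adding homogeneous solution A + B k and matching boundaries gives v_k = k (164 − k). Substituting k = 29: v_29 = 29 · 135 = 3915.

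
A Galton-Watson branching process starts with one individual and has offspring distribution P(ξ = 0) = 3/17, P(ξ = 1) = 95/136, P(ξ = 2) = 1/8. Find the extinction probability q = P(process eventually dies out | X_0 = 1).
q = 1

Mean offspring μ = 0·3/17 + 1·95/136 + 2·1/8 = 129/136 ≤ 1. For μ ≤ 1 with offspring not concentrated at 1, the Galton-Watson process goes extinct almost surely, so q = 1.
(Algebraic check: The pgf is f(s) = 3/17 + 95/136·s + 1/8·s². The extinction probability q is the smallest fixed point of f in [0, 1]. Setting s = f(s):
  1/8·s² + (95/136 − 1)·s + 3/17 = 0
  1/8·s² − (3/17 + 1/8)·s + 3/17 = 0
which factors as (s − 1)·(1/8·s − 3/17) = 0, giving roots s = 1 and s = (3/17)/(1/8) = 24/17. Since 24/17 ≥ 1, the smallest root in [0, 1] is s = 1.)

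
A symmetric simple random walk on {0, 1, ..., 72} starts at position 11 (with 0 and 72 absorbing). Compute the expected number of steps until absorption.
E[τ | X_0 = 11] = 671

Let v_k = E[τ | X_0 = k]. Boundary: v_0 = v_72 = 0. Recurrence: v_k = 1 + (v_{k-1} + v_{k+1})/2 for 1 ≤ k ≤ 71. The particular solution to v_k − (v_{k-1} + v_{k+1})/2 = 1 is v_k = −k^2. Adding homogeneous solution A + B k and matching boundaries gives v_k = k (72 − k). Substituting k = 11: v_11 = 11 · 61 = 671.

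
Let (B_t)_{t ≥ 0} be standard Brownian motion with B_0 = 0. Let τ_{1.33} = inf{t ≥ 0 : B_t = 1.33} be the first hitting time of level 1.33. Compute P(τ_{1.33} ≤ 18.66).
P(τ_{1.33} ≤ 18.66) = 2(1 − Φ(1.33/√18.66)) = 2(1 − Φ(0.3079)) ≈ 0.7582

By the reflection principle for standard BM, P(τ_b ≤ t) = 2 · P(B_t ≥ b). Since B_t ~ N(0, t), P(B_t ≥ 1.33) = 1 − Φ(1.33/√t) = 1 − Φ(1.33/√18.66) = 1 − Φ(0.3079) ≈ 0.37908. Doubling: P(τ_{1.33} ≤ 18.66) ≈ 2 · 0.37908 = 0.75816 ≈ 0.7582.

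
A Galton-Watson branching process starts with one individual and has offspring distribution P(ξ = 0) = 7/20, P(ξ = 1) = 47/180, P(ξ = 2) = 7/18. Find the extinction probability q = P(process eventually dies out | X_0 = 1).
q = 9/10

The pgf is f(s) = 7/20 + 47/180·s + 7/18·s². The extinction probability q is the smallest fixed point of f in [0, 1]. Setting s = f(s):
  7/18·s² + (47/180 − 1)·s + 7/20 = 0
  7/18·s² − (7/20 + 7/18)·s + 7/20 = 0
which factors as (s − 1)·(7/18·s − 7/20) = 0, giving roots s = 1 and s = (7/20)/(7/18) = 9/10.
Mean offspring μ = 47/180 + 2·7/18 = 187/180 > 1 (supercritical), so q < 1. The extinction probability is the smaller root: q = (7/20)/(7/18) = 9/10.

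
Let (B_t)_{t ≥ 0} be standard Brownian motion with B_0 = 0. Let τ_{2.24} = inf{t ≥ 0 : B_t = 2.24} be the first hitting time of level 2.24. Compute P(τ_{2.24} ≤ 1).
P(τ_{2.24} ≤ 1) = 2(1 − Φ(2.24/√1)) = 2(1 − Φ(2.2400)) ≈ 0.0251

By the reflection principle for standard BM, P(τ_b ≤ t) = 2 · P(B_t ≥ b). Since B_t ~ N(0, t), P(B_t ≥ 2.24) = 1 − Φ(2.24/√t) = 1 − Φ(2.24/√1) = 1 − Φ(2.2400) ≈ 0.01255. Doubling: P(τ_{2.24} ≤ 1) ≈ 2 · 0.01255 = 0.02510 ≈ 0.0251.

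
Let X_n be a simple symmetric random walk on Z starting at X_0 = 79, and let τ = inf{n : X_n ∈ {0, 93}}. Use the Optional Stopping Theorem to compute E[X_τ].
E[X_τ] = 79

X_n is a martingale and τ is a bounded-mean stopping time (indeed τ is finite a.s. with bounded expectation since the walk is in a bounded region). By the OST, E[X_τ] = E[X_0] = 79. Equivalently: E[X_τ] = 93 · P(hit 93 first) + 0 · P(hit 0 first) = 93 · (79/93) = 79.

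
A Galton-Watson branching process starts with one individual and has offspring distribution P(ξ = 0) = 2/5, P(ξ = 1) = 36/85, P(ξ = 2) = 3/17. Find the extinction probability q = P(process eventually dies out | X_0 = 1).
q = 1

Mean offspring μ = 0·2/5 + 1·36/85 + 2·3/17 = 66/85 ≤ 1. For μ ≤ 1 with offspring not concentrated at 1, the Galton-Watson process goes extinct almost surely, so q = 1.
(Algebraic check: The pgf is f(s) = 2/5 + 36/85·s + 3/17·s². The extinction probability q is the smallest fixed point of f in [0, 1]. Setting s = f(s):
  3/17·s² + (36/85 − 1)·s + 2/5 = 0
  3/17·s² − (2/5 + 3/17)·s + 2/5 = 0
which factors as (s − 1)·(3/17·s − 2/5) = 0, giving roots s = 1 and s = (2/5)/(3/17) = 34/15. Since 34/15 ≥ 1, the smallest root in [0, 1] is s = 1.)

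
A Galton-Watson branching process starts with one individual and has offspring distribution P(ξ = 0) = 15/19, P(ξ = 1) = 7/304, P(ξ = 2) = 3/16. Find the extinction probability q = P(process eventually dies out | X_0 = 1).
q = 1

Mean offspring μ = 0·15/19 + 1·7/304 + 2·3/16 = 121/304 ≤ 1. For μ ≤ 1 with offspring not concentrated at 1, the Galton-Watson process goes extinct almost surely, so q = 1.
(Algebraic check: The pgf is f(s) = 15/19 + 7/304·s + 3/16·s². The extinction probability q is the smallest fixed point of f in [0, 1]. Setting s = f(s):
  3/16·s² + (7/304 − 1)·s + 15/19 = 0
  3/16·s² − (15/19 + 3/16)·s + 15/19 = 0
which factors as (s − 1)·(3/16·s − 15/19) = 0, giving roots s = 1 and s = (15/19)/(3/16) = 80/19. Since 80/19 ≥ 1, the smallest root in [0, 1] is s = 1.)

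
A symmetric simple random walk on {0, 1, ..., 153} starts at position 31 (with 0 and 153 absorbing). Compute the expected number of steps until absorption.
E[τ | X_0 = 31] = 3782

Let v_k = E[τ | X_0 = k]. Boundary: v_0 = v_153 = 0. Recurrence: v_k = 1 + (v_{k-1} + v_{k+1})/2 for 1 ≤ k ≤ 152. The particular solution to v_k − (v_{k-1} + v_{k+1})/2 = 1 is v_k = −k^2. Adding homogeneous solution A + B k and matching boundaries gives v_k = k (153 − k). Substituting k = 31: v_31 = 31 · 122 = 3782.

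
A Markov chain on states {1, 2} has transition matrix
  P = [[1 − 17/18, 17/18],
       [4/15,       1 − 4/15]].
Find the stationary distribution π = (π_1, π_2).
π_1 = 24/109, π_2 = 85/109

Solve πP = π with π_1 + π_2 = 1. From πP = π: π_1 · (1 − 17/18) + π_2 · 4/15 = π_1 ⇒ π_2 · 4/15 = π_1 · 17/18 ⇒ π_2/π_1 = (17/18)/(4/15) = 85/24. Together with π_1 + π_2 = 1:
  π_1 = (4/15)/(17/18 + 4/15) = (4/15)/(109/90) = 24/109,
  π_2 = (17/18)/(17/18 + 4/15) = (17/18)/(109/90) = 85/109.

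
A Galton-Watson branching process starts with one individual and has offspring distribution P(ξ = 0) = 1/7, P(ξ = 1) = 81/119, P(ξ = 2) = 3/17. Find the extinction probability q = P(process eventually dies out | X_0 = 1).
q = 17/21

The pgf is f(s) = 1/7 + 81/119·s + 3/17·s². The extinction probability q is the smallest fixed point of f in [0, 1]. Setting s = f(s):
  3/17·s² + (81/119 − 1)·s + 1/7 = 0
  3/17·s² − (1/7 + 3/17)·s + 1/7 = 0
which factors as (s − 1)·(3/17·s − 1/7) = 0, giving roots s = 1 and s = (1/7)/(3/17) = 17/21.
Mean offspring μ = 81/119 + 2·3/17 = 123/119 > 1 (supercritical), so q < 1. The extinction probability is the smaller root: q = (1/7)/(3/17) = 17/21.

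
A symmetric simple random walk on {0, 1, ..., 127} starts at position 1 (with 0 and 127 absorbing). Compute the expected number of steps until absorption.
E[τ | X_0 = 1] = 126

Let v_k = E[τ | X_0 = k]. Boundary: v_0 = v_127 = 0. Recurrence: v_k = 1 + (v_{k-1} + v_{k+1})/2 for 1 ≤ k ≤ 126. The particular solution to v_k − (v_{k-1} + v_{k+1})/2 = 1 is v_k = −k^2. Adding homogeneous solution A + B k and matching boundaries gives v_k = k (127 − k). Substituting k = 1: v_1 = 1 · 126 = 126.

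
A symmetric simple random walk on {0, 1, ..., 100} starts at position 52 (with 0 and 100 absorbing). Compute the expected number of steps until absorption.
E[τ | X_0 = 52] = 2496

Let v_k = E[τ | X_0 = k]. Boundary: v_0 = v_100 = 0. Recurrence: v_k = 1 + (v_{k-1} + v_{k+1})/2 for 1 ≤ k ≤ 99. The particular solution to v_k − (v_{k-1} + v_{k+1})/2 = 1 is v_k = −k^2. Adding homogeneous solution A + B k and matching boundaries gives v_k = k (100 − k). Substituting k = 52: v_52 = 52 · 48 = 2496.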